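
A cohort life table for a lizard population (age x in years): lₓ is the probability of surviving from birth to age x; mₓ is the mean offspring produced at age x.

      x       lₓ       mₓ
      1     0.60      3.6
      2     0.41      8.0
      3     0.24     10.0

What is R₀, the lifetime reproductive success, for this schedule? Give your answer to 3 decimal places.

7.840

R₀ = Σ lₓ mₓ:
  age 1: 0.60 × 3.6 = 2.1600
  age 2: 0.41 × 8.0 = 3.2800
  age 3: 0.24 × 10.0 = 2.4000
R₀ = 2.1600 + 3.2800 + 2.4000 = 7.8400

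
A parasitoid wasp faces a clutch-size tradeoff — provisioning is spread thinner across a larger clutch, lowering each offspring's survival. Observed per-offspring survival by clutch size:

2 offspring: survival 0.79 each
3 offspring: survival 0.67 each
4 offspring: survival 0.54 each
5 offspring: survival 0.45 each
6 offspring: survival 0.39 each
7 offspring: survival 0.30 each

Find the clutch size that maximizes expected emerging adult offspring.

Expected emerging adult offspring = c × s(c):
  c=2: 2 × 0.79 = 1.580
  c=3: 3 × 0.67 = 2.010
  c=4: 4 × 0.54 = 2.160
  c=5: 5 × 0.45 = 2.250
  c=6: 6 × 0.39 = 2.340
  c=7: 7 × 0.30 = 2.100
Maximum at c = 6 (2.340 emerging adult offspring).

6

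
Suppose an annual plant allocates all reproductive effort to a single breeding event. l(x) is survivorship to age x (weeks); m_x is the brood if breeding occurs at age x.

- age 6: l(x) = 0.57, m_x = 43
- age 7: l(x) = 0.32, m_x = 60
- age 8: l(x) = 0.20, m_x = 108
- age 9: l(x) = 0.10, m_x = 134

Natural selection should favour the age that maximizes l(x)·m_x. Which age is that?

Expected offspring if breeding at age x = l(x) × m_x:
  age 6: 0.57 × 43 = 24.510
  age 7: 0.32 × 60 = 19.200
  age 8: 0.20 × 108 = 21.600
  age 9: 0.10 × 134 = 13.400
Maximum at age 6 (24.510).

6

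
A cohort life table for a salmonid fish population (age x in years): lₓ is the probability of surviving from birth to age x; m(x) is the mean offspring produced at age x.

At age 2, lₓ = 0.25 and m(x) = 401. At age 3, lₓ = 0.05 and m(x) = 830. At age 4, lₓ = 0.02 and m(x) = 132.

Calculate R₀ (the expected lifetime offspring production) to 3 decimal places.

144.390

R₀ = Σ lₓ m(x):
  age 2: 0.25 × 401 = 100.2500
  age 3: 0.05 × 830 = 41.5000
  age 4: 0.02 × 132 = 2.6400
R₀ = 100.2500 + 41.5000 + 2.6400 = 144.3900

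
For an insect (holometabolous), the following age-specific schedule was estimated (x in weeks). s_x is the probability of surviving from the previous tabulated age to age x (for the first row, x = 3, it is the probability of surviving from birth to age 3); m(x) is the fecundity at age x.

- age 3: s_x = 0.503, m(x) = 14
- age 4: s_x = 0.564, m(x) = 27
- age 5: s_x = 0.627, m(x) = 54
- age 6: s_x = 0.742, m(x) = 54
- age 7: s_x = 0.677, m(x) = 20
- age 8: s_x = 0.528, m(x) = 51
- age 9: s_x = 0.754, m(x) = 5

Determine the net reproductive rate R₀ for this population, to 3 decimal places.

35.805

Survivorship from birth: l_x = s_3·s_4·…·s_x.
  l_3 = 0.50300
  l_4 = 0.28369
  l_5 = 0.17787
  l_6 = 0.13198
  l_7 = 0.08935
  l_8 = 0.04718
  l_9 = 0.03557
R₀ = Σ l_x m(x):
  age 3: 0.50300 × 14 = 7.0420
  age 4: 0.28369 × 27 = 7.6596
  age 5: 0.17787 × 54 = 9.6050
  age 6: 0.13198 × 54 = 7.1269
  age 7: 0.08935 × 20 = 1.7870
  age 8: 0.04718 × 51 = 2.4062
  age 9: 0.03557 × 5 = 0.1778
R₀ = 7.0420 + 7.6596 + 9.6050 + 7.1269 + 1.7870 + 2.4062 + 0.1778 = 35.8046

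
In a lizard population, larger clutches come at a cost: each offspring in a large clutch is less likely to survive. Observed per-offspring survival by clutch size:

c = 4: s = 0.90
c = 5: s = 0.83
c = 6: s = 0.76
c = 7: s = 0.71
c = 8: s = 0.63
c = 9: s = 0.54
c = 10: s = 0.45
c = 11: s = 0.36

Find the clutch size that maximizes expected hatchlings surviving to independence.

Expected hatchlings surviving to independence = c × s(c):
  c=4: 4 × 0.90 = 3.600
  c=5: 5 × 0.83 = 4.150
  c=6: 6 × 0.76 = 4.560
  c=7: 7 × 0.71 = 4.970
  c=8: 8 × 0.63 = 5.040
  c=9: 9 × 0.54 = 4.860
  c=10: 10 × 0.45 = 4.500
  c=11: 11 × 0.36 = 3.960
Maximum at c = 8 (5.040 hatchlings surviving to independence).

8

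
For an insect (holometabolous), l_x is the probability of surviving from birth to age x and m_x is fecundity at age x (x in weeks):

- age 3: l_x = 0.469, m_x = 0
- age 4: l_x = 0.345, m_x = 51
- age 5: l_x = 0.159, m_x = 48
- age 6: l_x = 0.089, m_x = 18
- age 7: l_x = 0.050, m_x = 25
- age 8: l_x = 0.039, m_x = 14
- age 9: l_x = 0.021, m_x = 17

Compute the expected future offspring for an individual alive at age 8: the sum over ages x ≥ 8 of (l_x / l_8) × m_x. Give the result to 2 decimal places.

23.15

l_8 = 0.039. Conditional survival from age 8 to x is l_x / l_8.
  x=8: (0.039/0.039) × 14 = 14.0000
  x=9: (0.021/0.039) × 17 = 9.1538
Sum = 14.0000 + 9.1538 = 23.1538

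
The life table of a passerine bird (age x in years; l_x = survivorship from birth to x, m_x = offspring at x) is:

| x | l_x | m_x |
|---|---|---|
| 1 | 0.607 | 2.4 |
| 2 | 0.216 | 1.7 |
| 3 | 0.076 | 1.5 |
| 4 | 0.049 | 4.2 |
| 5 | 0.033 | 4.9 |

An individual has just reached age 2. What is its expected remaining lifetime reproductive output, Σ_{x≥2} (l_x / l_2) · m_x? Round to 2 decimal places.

3.93

l_2 = 0.216. Conditional survival from age 2 to x is l_x / l_2.
  x=2: (0.216/0.216) × 1.7 = 1.7000
  x=3: (0.076/0.216) × 1.5 = 0.5278
  x=4: (0.049/0.216) × 4.2 = 0.9528
  x=5: (0.033/0.216) × 4.9 = 0.7486
Sum = 1.7000 + 0.5278 + 0.9528 + 0.7486 = 3.9292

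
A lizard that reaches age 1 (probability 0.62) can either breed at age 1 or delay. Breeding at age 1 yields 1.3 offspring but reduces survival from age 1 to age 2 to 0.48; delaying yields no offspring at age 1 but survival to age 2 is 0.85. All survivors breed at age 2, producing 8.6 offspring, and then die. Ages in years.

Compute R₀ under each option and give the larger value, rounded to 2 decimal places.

breed at age 1: R₀ = 0.62 × (1.3 + 0.48 × 8.6) = 0.62 × 5.4280 = 3.3654
delay to age 2: R₀ = 0.62 × (0.85 × 8.6) = 0.62 × 7.3100 = 4.5322
Higher: delay to age 2 (4.5322).

4.53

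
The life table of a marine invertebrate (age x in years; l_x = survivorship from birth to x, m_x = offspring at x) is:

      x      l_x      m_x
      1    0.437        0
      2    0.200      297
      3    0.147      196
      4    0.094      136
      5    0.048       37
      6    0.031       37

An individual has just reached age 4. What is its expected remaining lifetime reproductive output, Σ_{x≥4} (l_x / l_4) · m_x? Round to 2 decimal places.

167.10

l_4 = 0.094. Conditional survival from age 4 to x is l_x / l_4.
  x=4: (0.094/0.094) × 136 = 136.0000
  x=5: (0.048/0.094) × 37 = 18.8936
  x=6: (0.031/0.094) × 37 = 12.2021
Sum = 136.0000 + 18.8936 + 12.2021 = 167.0957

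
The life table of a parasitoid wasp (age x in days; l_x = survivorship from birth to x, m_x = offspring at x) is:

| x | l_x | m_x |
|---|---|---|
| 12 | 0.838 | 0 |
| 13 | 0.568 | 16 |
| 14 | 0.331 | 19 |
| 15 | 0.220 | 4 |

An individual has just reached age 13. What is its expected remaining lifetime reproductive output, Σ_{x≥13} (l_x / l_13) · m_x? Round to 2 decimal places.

28.62

l_13 = 0.568. Conditional survival from age 13 to x is l_x / l_13.
  x=13: (0.568/0.568) × 16 = 16.0000
  x=14: (0.331/0.568) × 19 = 11.0722
  x=15: (0.220/0.568) × 4 = 1.5493
Sum = 16.0000 + 11.0722 + 1.5493 = 28.6215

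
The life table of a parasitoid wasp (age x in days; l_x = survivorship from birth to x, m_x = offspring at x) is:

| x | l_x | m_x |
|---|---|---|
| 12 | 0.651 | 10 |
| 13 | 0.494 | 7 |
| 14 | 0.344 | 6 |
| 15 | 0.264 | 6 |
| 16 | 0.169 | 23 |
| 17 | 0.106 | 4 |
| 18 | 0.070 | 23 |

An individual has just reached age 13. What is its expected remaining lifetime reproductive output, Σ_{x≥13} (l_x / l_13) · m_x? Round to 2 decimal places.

l_13 = 0.494. Conditional survival from age 13 to x is l_x / l_13.
  x=13: (0.494/0.494) × 7 = 7.0000
  x=14: (0.344/0.494) × 6 = 4.1781
  x=15: (0.264/0.494) × 6 = 3.2065
  x=16: (0.169/0.494) × 23 = 7.8684
  x=17: (0.106/0.494) × 4 = 0.8583
  x=18: (0.070/0.494) × 23 = 3.2591
Sum = 7.0000 + 4.1781 + 3.2065 + 7.8684 + 0.8583 + 3.2591 = 26.3704

26.37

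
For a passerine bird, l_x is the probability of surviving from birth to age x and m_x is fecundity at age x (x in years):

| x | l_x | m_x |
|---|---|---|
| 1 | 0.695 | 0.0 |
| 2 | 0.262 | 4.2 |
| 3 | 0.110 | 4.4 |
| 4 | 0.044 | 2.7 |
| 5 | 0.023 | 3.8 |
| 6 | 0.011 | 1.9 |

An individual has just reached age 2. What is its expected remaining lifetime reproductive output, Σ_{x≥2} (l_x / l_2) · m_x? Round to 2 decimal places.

l_2 = 0.262. Conditional survival from age 2 to x is l_x / l_2.
  x=2: (0.262/0.262) × 4.2 = 4.2000
  x=3: (0.110/0.262) × 4.4 = 1.8473
  x=4: (0.044/0.262) × 2.7 = 0.4534
  x=5: (0.023/0.262) × 3.8 = 0.3336
  x=6: (0.011/0.262) × 1.9 = 0.0798
Sum = 4.2000 + 1.8473 + 0.4534 + 0.3336 + 0.0798 = 6.9141

6.91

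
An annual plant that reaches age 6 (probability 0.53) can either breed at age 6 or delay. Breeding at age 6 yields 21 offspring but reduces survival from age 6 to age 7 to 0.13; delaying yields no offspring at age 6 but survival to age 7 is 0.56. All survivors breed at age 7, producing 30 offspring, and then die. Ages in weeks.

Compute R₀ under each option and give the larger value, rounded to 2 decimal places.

breed at age 6: R₀ = 0.53 × (21 + 0.13 × 30) = 0.53 × 24.9000 = 13.1970
delay to age 7: R₀ = 0.53 × (0.56 × 30) = 0.53 × 16.8000 = 8.9040
Higher: breed at age 6 (13.1970).

13.20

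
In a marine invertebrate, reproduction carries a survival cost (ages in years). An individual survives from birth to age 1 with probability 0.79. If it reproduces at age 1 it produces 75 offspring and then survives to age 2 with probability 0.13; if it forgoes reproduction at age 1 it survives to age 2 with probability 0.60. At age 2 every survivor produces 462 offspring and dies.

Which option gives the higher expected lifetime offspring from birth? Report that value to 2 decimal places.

218.99

breed at age 1: R₀ = 0.79 × (75 + 0.13 × 462) = 0.79 × 135.0600 = 106.6974
delay to age 2: R₀ = 0.79 × (0.60 × 462) = 0.79 × 277.2000 = 218.9880
Higher: delay to age 2 (218.9880).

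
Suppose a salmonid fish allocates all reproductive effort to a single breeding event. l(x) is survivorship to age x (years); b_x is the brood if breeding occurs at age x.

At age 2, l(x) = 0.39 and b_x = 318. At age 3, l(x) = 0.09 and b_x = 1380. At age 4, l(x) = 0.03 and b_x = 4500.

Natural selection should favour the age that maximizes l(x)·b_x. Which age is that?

4

Expected offspring if breeding at age x = l(x) × b_x:
  age 2: 0.39 × 318 = 124.020
  age 3: 0.09 × 1380 = 124.200
  age 4: 0.03 × 4500 = 135.000
Maximum at age 4 (135.000).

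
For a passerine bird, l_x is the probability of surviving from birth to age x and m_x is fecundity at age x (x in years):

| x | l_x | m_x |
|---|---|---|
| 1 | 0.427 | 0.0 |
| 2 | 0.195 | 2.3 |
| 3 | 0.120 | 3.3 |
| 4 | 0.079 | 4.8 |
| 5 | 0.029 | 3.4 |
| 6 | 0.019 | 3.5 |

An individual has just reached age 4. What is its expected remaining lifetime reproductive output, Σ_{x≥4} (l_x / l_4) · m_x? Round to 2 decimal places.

6.89

l_4 = 0.079. Conditional survival from age 4 to x is l_x / l_4.
  x=4: (0.079/0.079) × 4.8 = 4.8000
  x=5: (0.029/0.079) × 3.4 = 1.2481
  x=6: (0.019/0.079) × 3.5 = 0.8418
Sum = 4.8000 + 1.2481 + 0.8418 = 6.8899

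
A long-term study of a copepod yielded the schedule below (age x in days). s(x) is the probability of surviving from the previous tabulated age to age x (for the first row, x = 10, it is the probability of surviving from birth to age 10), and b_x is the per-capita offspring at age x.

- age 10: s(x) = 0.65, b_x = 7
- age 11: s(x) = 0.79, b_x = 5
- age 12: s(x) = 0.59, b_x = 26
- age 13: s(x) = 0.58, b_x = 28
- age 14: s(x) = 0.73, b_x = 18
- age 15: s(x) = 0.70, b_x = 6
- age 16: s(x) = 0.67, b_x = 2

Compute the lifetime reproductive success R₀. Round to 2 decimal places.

Survivorship from birth: l_x = s_10·s_11·…·s_x.
  l_10 = 0.65000
  l_11 = 0.51350
  l_12 = 0.30297
  l_13 = 0.17572
  l_14 = 0.12828
  l_15 = 0.08979
  l_16 = 0.06016
R₀ = Σ l_x b_x:
  age 10: 0.65000 × 7 = 4.5500
  age 11: 0.51350 × 5 = 2.5675
  age 12: 0.30297 × 26 = 7.8772
  age 13: 0.17572 × 28 = 4.9202
  age 14: 0.12828 × 18 = 2.3090
  age 15: 0.08979 × 6 = 0.5387
  age 16: 0.06016 × 2 = 0.1203
R₀ = 4.5500 + 2.5675 + 7.8772 + 4.9202 + 2.3090 + 0.5387 + 0.1203 = 22.8830

22.88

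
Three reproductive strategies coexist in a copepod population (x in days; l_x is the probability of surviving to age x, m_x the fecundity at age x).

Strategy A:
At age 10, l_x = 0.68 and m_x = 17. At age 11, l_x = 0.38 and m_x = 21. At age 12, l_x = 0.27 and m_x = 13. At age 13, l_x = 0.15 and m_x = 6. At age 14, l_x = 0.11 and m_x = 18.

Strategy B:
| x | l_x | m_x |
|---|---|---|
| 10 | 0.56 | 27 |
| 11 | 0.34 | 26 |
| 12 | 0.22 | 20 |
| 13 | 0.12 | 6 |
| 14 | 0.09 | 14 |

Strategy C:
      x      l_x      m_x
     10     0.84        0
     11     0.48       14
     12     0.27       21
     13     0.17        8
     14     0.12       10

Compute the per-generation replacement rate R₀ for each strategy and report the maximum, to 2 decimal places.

Strategy A: R₀ = 0.68×17 + 0.38×21 + 0.27×13 + 0.15×6 + 0.11×18 = 25.9300
Strategy B: R₀ = 0.56×27 + 0.34×26 + 0.22×20 + 0.12×6 + 0.09×14 = 30.3400
Strategy C: R₀ = 0.84×0 + 0.48×14 + 0.27×21 + 0.17×8 + 0.12×10 = 14.9500
Highest R₀: strategy B with 30.3400.

30.34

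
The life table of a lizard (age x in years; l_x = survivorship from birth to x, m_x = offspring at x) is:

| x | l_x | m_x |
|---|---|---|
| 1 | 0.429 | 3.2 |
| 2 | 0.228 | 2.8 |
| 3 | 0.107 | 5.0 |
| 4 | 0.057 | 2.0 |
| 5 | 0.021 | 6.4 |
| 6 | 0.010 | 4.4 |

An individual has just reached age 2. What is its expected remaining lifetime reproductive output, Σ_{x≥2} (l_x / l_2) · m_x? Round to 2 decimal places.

l_2 = 0.228. Conditional survival from age 2 to x is l_x / l_2.
  x=2: (0.228/0.228) × 2.8 = 2.8000
  x=3: (0.107/0.228) × 5.0 = 2.3465
  x=4: (0.057/0.228) × 2.0 = 0.5000
  x=5: (0.021/0.228) × 6.4 = 0.5895
  x=6: (0.010/0.228) × 4.4 = 0.1930
Sum = 2.8000 + 2.3465 + 0.5000 + 0.5895 + 0.1930 = 6.4289

6.43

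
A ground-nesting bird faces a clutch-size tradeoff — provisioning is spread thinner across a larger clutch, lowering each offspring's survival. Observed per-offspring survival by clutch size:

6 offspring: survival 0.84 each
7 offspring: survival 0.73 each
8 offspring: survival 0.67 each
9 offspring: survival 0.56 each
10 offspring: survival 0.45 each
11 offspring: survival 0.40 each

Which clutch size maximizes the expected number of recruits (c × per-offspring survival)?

Expected recruits = c × s(c):
  c=6: 6 × 0.84 = 5.040
  c=7: 7 × 0.73 = 5.110
  c=8: 8 × 0.67 = 5.360
  c=9: 9 × 0.56 = 5.040
  c=10: 10 × 0.45 = 4.500
  c=11: 11 × 0.40 = 4.400
Maximum at c = 8 (5.360 recruits).

8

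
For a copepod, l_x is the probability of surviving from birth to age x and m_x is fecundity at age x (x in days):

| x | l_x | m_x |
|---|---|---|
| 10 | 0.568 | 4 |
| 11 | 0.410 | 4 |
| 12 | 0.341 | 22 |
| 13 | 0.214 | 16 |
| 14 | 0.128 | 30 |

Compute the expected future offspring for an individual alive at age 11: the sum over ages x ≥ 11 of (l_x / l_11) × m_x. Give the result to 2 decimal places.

40.01

l_11 = 0.410. Conditional survival from age 11 to x is l_x / l_11.
  x=11: (0.410/0.410) × 4 = 4.0000
  x=12: (0.341/0.410) × 22 = 18.2976
  x=13: (0.214/0.410) × 16 = 8.3512
  x=14: (0.128/0.410) × 30 = 9.3659
Sum = 4.0000 + 18.2976 + 8.3512 + 9.3659 = 40.0146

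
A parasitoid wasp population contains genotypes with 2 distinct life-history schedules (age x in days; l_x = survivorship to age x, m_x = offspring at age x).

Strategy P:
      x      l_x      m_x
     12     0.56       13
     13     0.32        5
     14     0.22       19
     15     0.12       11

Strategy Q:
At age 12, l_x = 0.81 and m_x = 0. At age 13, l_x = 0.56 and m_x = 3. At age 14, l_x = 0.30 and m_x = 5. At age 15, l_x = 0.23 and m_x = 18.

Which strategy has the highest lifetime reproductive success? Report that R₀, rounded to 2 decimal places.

Strategy P: R₀ = 0.56×13 + 0.32×5 + 0.22×19 + 0.12×11 = 14.3800
Strategy Q: R₀ = 0.81×0 + 0.56×3 + 0.30×5 + 0.23×18 = 7.3200
Highest R₀: strategy P with 14.3800.

14.38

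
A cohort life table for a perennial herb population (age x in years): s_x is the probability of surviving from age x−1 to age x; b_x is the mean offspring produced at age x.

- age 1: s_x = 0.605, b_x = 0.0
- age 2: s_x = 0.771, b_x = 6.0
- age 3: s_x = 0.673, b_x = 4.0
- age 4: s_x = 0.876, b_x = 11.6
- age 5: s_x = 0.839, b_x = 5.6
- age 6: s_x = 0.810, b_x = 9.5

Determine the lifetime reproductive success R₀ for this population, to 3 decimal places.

Survivorship from birth: l_x = s_1·s_2·…·s_x.
  l_1 = 0.60500
  l_2 = 0.46646
  l_3 = 0.31392
  l_4 = 0.27500
  l_5 = 0.23072
  l_6 = 0.18689
R₀ = Σ l_x b_x:
  age 1: 0.60500 × 0.0 = 0.0000
  age 2: 0.46646 × 6.0 = 2.7988
  age 3: 0.31392 × 4.0 = 1.2557
  age 4: 0.27500 × 11.6 = 3.1900
  age 5: 0.23072 × 5.6 = 1.2920
  age 6: 0.18689 × 9.5 = 1.7755
R₀ = 0.0000 + 2.7988 + 1.2557 + 3.1900 + 1.2920 + 1.7755 = 10.3119

10.312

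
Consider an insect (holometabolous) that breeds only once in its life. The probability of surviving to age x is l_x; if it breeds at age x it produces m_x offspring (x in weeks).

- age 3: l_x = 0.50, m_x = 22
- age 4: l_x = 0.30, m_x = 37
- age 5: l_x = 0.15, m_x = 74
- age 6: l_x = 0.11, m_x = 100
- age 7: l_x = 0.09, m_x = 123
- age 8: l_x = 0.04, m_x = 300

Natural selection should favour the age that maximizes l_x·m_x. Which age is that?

8

Expected offspring if breeding at age x = l_x × m_x:
  age 3: 0.50 × 22 = 11.000
  age 4: 0.30 × 37 = 11.100
  age 5: 0.15 × 74 = 11.100
  age 6: 0.11 × 100 = 11.000
  age 7: 0.09 × 123 = 11.070
  age 8: 0.04 × 300 = 12.000
Maximum at age 8 (12.000).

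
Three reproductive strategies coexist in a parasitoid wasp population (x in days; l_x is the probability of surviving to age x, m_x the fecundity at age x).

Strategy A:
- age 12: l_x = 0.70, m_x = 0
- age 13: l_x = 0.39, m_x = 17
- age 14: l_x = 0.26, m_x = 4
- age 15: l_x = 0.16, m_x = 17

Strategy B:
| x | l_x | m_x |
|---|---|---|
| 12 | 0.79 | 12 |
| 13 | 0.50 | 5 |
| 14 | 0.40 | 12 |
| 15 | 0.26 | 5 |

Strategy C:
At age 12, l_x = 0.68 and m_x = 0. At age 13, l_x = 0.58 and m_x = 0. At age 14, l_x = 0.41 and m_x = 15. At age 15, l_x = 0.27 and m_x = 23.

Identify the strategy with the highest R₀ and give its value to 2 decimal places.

Strategy A: R₀ = 0.70×0 + 0.39×17 + 0.26×4 + 0.16×17 = 10.3900
Strategy B: R₀ = 0.79×12 + 0.50×5 + 0.40×12 + 0.26×5 = 18.0800
Strategy C: R₀ = 0.68×0 + 0.58×0 + 0.41×15 + 0.27×23 = 12.3600
Highest R₀: strategy B with 18.0800.

18.08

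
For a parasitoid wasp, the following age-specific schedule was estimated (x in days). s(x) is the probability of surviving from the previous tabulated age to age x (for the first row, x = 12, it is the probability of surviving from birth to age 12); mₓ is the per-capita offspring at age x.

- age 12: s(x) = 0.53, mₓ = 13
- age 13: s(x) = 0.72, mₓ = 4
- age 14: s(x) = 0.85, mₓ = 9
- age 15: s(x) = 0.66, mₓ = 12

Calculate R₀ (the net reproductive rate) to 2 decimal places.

13.90

Survivorship from birth: l_x = s_12·s_13·…·s_x.
  l_12 = 0.53000
  l_13 = 0.38160
  l_14 = 0.32436
  l_15 = 0.21408
R₀ = Σ l_x mₓ:
  age 12: 0.53000 × 13 = 6.8900
  age 13: 0.38160 × 4 = 1.5264
  age 14: 0.32436 × 9 = 2.9192
  age 15: 0.21408 × 12 = 2.5690
R₀ = 6.8900 + 1.5264 + 2.9192 + 2.5690 = 13.9046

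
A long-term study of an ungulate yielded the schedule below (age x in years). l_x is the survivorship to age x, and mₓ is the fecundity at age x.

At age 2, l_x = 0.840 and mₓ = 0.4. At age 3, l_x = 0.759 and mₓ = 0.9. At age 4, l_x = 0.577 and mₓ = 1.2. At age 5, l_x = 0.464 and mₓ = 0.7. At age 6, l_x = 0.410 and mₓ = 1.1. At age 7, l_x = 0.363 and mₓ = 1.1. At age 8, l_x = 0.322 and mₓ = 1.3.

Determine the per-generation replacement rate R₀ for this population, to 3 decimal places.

R₀ = Σ l_x mₓ:
  age 2: 0.840 × 0.4 = 0.3360
  age 3: 0.759 × 0.9 = 0.6831
  age 4: 0.577 × 1.2 = 0.6924
  age 5: 0.464 × 0.7 = 0.3248
  age 6: 0.410 × 1.1 = 0.4510
  age 7: 0.363 × 1.1 = 0.3993
  age 8: 0.322 × 1.3 = 0.4186
R₀ = 0.3360 + 0.6831 + 0.6924 + 0.3248 + 0.4510 + 0.3993 + 0.4186 = 3.3052

3.305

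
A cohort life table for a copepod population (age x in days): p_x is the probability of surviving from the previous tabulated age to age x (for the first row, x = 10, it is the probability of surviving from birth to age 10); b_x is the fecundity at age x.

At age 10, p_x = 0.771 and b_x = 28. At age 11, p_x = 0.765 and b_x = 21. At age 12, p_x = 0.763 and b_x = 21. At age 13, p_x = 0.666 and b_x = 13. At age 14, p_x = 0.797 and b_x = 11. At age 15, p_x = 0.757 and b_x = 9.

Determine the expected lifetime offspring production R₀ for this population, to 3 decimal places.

Survivorship from birth: l_x = p_10·p_11·…·p_x.
  l_10 = 0.77100
  l_11 = 0.58981
  l_12 = 0.45003
  l_13 = 0.29972
  l_14 = 0.23888
  l_15 = 0.18083
R₀ = Σ l_x b_x:
  age 10: 0.77100 × 28 = 21.5880
  age 11: 0.58981 × 21 = 12.3860
  age 12: 0.45003 × 21 = 9.4506
  age 13: 0.29972 × 13 = 3.8964
  age 14: 0.23888 × 11 = 2.6277
  age 15: 0.18083 × 9 = 1.6275
R₀ = 21.5880 + 12.3860 + 9.4506 + 3.8964 + 2.6277 + 1.6275 = 51.5761

51.576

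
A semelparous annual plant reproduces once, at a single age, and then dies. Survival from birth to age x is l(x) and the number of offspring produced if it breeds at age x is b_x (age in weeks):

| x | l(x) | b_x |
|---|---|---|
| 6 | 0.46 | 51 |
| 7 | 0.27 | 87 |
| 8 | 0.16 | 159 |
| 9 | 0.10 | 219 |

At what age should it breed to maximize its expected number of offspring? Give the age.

Expected offspring if breeding at age x = l(x) × b_x:
  age 6: 0.46 × 51 = 23.460
  age 7: 0.27 × 87 = 23.490
  age 8: 0.16 × 159 = 25.440
  age 9: 0.10 × 219 = 21.900
Maximum at age 8 (25.440).

8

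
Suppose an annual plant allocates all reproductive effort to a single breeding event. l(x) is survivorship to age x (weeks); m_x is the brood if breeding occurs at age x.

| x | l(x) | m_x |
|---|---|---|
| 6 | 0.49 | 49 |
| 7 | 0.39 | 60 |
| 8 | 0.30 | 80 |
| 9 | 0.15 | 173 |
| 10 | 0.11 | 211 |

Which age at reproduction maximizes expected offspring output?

9

Expected offspring if breeding at age x = l(x) × m_x:
  age 6: 0.49 × 49 = 24.010
  age 7: 0.39 × 60 = 23.400
  age 8: 0.30 × 80 = 24.000
  age 9: 0.15 × 173 = 25.950
  age 10: 0.11 × 211 = 23.210
Maximum at age 9 (25.950).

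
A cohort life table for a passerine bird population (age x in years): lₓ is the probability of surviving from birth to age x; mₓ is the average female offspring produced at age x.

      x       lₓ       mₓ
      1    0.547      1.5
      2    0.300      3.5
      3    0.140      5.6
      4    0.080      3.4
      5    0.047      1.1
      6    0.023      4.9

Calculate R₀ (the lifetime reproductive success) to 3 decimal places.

R₀ = Σ lₓ mₓ:
  age 1: 0.547 × 1.5 = 0.8205
  age 2: 0.300 × 3.5 = 1.0500
  age 3: 0.140 × 5.6 = 0.7840
  age 4: 0.080 × 3.4 = 0.2720
  age 5: 0.047 × 1.1 = 0.0517
  age 6: 0.023 × 4.9 = 0.1127
R₀ = 0.8205 + 1.0500 + 0.7840 + 0.2720 + 0.0517 + 0.1127 = 3.0909

3.091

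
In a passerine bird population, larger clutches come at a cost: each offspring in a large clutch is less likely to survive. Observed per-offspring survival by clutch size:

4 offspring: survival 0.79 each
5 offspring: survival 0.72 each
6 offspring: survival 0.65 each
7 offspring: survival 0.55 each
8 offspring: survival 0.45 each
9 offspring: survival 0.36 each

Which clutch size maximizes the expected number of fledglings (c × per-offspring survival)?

Expected fledglings = c × s(c):
  c=4: 4 × 0.79 = 3.160
  c=5: 5 × 0.72 = 3.600
  c=6: 6 × 0.65 = 3.900
  c=7: 7 × 0.55 = 3.850
  c=8: 8 × 0.45 = 3.600
  c=9: 9 × 0.36 = 3.240
Maximum at c = 6 (3.900 fledglings).

6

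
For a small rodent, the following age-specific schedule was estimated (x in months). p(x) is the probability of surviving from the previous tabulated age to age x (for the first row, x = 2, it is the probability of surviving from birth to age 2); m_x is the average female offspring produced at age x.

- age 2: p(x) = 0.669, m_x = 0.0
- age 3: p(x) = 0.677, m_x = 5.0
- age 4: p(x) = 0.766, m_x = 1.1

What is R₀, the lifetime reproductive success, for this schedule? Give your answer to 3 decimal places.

Survivorship from birth: l_x = p_2·p_3·…·p_x.
  l_2 = 0.66900
  l_3 = 0.45291
  l_4 = 0.34693
R₀ = Σ l_x m_x:
  age 2: 0.66900 × 0.0 = 0.0000
  age 3: 0.45291 × 5.0 = 2.2645
  age 4: 0.34693 × 1.1 = 0.3816
R₀ = 0.0000 + 2.2645 + 0.3816 = 2.6462

2.646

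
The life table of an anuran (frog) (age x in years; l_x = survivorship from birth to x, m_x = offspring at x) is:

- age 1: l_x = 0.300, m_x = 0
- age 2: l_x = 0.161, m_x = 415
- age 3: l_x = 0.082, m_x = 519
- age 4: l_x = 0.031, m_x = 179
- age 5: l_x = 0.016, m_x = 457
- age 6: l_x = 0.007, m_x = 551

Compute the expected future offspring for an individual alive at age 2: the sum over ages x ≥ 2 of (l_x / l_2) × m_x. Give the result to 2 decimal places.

783.17

l_2 = 0.161. Conditional survival from age 2 to x is l_x / l_2.
  x=2: (0.161/0.161) × 415 = 415.0000
  x=3: (0.082/0.161) × 519 = 264.3354
  x=4: (0.031/0.161) × 179 = 34.4658
  x=5: (0.016/0.161) × 457 = 45.4161
  x=6: (0.007/0.161) × 551 = 23.9565
Sum = 415.0000 + 264.3354 + 34.4658 + 45.4161 + 23.9565 = 783.1739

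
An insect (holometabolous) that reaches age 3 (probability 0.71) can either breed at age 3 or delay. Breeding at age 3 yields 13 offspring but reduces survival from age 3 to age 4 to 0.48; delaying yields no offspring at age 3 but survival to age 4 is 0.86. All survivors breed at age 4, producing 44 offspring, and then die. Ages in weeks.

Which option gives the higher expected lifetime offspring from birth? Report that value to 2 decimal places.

26.87

breed at age 3: R₀ = 0.71 × (13 + 0.48 × 44) = 0.71 × 34.1200 = 24.2252
delay to age 4: R₀ = 0.71 × (0.86 × 44) = 0.71 × 37.8400 = 26.8664
Higher: delay to age 4 (26.8664).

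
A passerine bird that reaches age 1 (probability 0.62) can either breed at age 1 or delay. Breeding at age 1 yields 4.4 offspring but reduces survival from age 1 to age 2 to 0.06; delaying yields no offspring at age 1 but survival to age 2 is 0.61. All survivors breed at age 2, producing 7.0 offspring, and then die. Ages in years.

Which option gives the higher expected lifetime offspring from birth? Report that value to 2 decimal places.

2.99

breed at age 1: R₀ = 0.62 × (4.4 + 0.06 × 7.0) = 0.62 × 4.8200 = 2.9884
delay to age 2: R₀ = 0.62 × (0.61 × 7.0) = 0.62 × 4.2700 = 2.6474
Higher: breed at age 1 (2.9884).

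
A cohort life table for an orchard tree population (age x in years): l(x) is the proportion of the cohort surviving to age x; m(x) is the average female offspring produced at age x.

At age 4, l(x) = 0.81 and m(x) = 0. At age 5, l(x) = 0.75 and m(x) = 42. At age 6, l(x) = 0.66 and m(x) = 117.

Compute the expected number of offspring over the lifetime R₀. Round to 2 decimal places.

R₀ = Σ l(x) m(x):
  age 4: 0.81 × 0 = 0.0000
  age 5: 0.75 × 42 = 31.5000
  age 6: 0.66 × 117 = 77.2200
R₀ = 0.0000 + 31.5000 + 77.2200 = 108.7200

108.72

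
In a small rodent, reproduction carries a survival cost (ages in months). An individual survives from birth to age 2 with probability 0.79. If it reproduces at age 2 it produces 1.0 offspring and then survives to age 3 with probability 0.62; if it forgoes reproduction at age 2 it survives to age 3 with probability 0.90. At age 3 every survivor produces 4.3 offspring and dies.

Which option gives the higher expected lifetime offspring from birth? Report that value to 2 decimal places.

breed at age 2: R₀ = 0.79 × (1.0 + 0.62 × 4.3) = 0.79 × 3.6660 = 2.8961
delay to age 3: R₀ = 0.79 × (0.90 × 4.3) = 0.79 × 3.8700 = 3.0573
Higher: delay to age 3 (3.0573).

3.06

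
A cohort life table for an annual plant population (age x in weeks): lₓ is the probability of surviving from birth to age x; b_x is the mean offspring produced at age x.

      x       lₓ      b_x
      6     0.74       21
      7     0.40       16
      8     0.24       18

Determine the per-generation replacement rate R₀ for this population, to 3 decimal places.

26.260

R₀ = Σ lₓ b_x:
  age 6: 0.74 × 21 = 15.5400
  age 7: 0.40 × 16 = 6.4000
  age 8: 0.24 × 18 = 4.3200
R₀ = 15.5400 + 6.4000 + 4.3200 = 26.2600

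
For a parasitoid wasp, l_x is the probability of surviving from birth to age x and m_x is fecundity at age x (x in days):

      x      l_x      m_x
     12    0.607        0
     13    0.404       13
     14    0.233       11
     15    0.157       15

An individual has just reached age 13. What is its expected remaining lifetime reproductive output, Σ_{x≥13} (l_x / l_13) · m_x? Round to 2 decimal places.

25.17

l_13 = 0.404. Conditional survival from age 13 to x is l_x / l_13.
  x=13: (0.404/0.404) × 13 = 13.0000
  x=14: (0.233/0.404) × 11 = 6.3441
  x=15: (0.157/0.404) × 15 = 5.8292
Sum = 13.0000 + 6.3441 + 5.8292 = 25.1733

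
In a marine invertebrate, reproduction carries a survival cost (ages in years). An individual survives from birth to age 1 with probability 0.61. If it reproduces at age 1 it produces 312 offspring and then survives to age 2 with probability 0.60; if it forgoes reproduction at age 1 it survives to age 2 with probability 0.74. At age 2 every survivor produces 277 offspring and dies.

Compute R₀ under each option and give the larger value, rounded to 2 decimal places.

291.70

breed at age 1: R₀ = 0.61 × (312 + 0.60 × 277) = 0.61 × 478.2000 = 291.7020
delay to age 2: R₀ = 0.61 × (0.74 × 277) = 0.61 × 204.9800 = 125.0378
Higher: breed at age 1 (291.7020).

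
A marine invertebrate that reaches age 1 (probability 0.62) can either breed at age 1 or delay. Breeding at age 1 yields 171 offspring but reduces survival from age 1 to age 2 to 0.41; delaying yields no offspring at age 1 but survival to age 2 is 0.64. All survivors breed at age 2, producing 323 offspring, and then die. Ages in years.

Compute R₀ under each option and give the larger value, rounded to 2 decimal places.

188.13

breed at age 1: R₀ = 0.62 × (171 + 0.41 × 323) = 0.62 × 303.4300 = 188.1266
delay to age 2: R₀ = 0.62 × (0.64 × 323) = 0.62 × 206.7200 = 128.1664
Higher: breed at age 1 (188.1266).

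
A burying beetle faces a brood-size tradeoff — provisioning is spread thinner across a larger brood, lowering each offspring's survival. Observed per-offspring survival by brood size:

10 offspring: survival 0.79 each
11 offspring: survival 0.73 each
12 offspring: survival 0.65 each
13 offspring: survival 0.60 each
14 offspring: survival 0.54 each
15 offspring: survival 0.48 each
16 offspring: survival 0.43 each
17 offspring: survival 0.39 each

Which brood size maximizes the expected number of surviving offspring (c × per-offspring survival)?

Expected surviving offspring = c × s(c):
  c=10: 10 × 0.79 = 7.900
  c=11: 11 × 0.73 = 8.030
  c=12: 12 × 0.65 = 7.800
  c=13: 13 × 0.60 = 7.800
  c=14: 14 × 0.54 = 7.560
  c=15: 15 × 0.48 = 7.200
  c=16: 16 × 0.43 = 6.880
  c=17: 17 × 0.39 = 6.630
Maximum at c = 11 (8.030 surviving offspring).

11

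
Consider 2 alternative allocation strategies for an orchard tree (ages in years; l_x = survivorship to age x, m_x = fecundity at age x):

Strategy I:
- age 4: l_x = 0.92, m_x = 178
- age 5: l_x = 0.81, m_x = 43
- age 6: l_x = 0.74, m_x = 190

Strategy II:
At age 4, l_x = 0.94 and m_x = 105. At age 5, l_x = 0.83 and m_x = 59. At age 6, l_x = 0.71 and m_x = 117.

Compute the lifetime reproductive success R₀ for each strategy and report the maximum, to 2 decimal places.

339.19

Strategy I: R₀ = 0.92×178 + 0.81×43 + 0.74×190 = 339.1900
Strategy II: R₀ = 0.94×105 + 0.83×59 + 0.71×117 = 230.7400
Highest R₀: strategy I with 339.1900.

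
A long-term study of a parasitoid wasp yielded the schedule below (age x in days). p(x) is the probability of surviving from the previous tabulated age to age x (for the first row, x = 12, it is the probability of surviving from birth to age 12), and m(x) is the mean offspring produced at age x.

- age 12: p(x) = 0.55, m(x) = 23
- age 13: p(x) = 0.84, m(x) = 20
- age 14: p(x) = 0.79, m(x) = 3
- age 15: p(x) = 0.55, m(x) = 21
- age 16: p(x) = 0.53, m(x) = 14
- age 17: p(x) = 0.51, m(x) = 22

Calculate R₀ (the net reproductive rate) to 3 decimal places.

Survivorship from birth: l_x = p_12·p_13·…·p_x.
  l_12 = 0.55000
  l_13 = 0.46200
  l_14 = 0.36498
  l_15 = 0.20074
  l_16 = 0.10639
  l_17 = 0.05426
R₀ = Σ l_x m(x):
  age 12: 0.55000 × 23 = 12.6500
  age 13: 0.46200 × 20 = 9.2400
  age 14: 0.36498 × 3 = 1.0949
  age 15: 0.20074 × 21 = 4.2155
  age 16: 0.10639 × 14 = 1.4895
  age 17: 0.05426 × 22 = 1.1937
R₀ = 12.6500 + 9.2400 + 1.0949 + 4.2155 + 1.4895 + 1.1937 = 29.8837

29.884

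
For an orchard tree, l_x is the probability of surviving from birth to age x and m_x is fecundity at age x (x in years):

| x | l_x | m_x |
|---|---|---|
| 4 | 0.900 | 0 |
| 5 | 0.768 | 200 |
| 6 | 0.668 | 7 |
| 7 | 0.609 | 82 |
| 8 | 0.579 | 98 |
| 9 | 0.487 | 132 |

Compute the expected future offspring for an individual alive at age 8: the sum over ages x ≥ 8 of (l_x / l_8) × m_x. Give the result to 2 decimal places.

l_8 = 0.579. Conditional survival from age 8 to x is l_x / l_8.
  x=8: (0.579/0.579) × 98 = 98.0000
  x=9: (0.487/0.579) × 132 = 111.0259
Sum = 98.0000 + 111.0259 = 209.0259

209.03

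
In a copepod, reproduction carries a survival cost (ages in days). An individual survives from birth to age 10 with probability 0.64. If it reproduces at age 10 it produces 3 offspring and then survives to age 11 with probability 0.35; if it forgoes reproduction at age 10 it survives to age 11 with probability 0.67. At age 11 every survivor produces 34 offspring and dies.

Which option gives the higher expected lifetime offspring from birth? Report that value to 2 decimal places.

breed at age 10: R₀ = 0.64 × (3 + 0.35 × 34) = 0.64 × 14.9000 = 9.5360
delay to age 11: R₀ = 0.64 × (0.67 × 34) = 0.64 × 22.7800 = 14.5792
Higher: delay to age 11 (14.5792).

14.58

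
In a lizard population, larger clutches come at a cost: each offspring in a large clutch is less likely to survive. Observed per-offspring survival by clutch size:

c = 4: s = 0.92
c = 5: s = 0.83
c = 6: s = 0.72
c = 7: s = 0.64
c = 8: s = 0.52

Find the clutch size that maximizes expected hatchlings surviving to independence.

Expected hatchlings surviving to independence = c × s(c):
  c=4: 4 × 0.92 = 3.680
  c=5: 5 × 0.83 = 4.150
  c=6: 6 × 0.72 = 4.320
  c=7: 7 × 0.64 = 4.480
  c=8: 8 × 0.52 = 4.160
Maximum at c = 7 (4.480 hatchlings surviving to independence).

7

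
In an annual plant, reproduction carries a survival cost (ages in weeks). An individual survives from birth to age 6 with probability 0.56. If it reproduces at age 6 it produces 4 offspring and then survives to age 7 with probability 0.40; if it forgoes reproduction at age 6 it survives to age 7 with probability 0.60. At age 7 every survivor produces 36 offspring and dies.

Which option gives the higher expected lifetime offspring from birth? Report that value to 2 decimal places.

breed at age 6: R₀ = 0.56 × (4 + 0.40 × 36) = 0.56 × 18.4000 = 10.3040
delay to age 7: R₀ = 0.56 × (0.60 × 36) = 0.56 × 21.6000 = 12.0960
Higher: delay to age 7 (12.0960).

12.10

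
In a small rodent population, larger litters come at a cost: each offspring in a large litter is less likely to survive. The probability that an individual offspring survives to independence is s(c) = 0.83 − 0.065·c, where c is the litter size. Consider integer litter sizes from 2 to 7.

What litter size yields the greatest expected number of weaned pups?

6

Expected weaned pups = c × s(c):
  c=2: 2 × 0.700 = 1.400
  c=3: 3 × 0.635 = 1.905
  c=4: 4 × 0.570 = 2.280
  c=5: 5 × 0.505 = 2.525
  c=6: 6 × 0.440 = 2.640
  c=7: 7 × 0.375 = 2.625
Maximum at c = 6 (2.640 weaned pups).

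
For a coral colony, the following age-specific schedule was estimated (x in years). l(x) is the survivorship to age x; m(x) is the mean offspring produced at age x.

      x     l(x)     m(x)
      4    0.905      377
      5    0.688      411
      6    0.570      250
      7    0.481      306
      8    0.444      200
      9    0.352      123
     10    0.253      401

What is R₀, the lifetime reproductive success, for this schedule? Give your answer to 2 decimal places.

1147.19

R₀ = Σ l(x) m(x):
  age 4: 0.905 × 377 = 341.1850
  age 5: 0.688 × 411 = 282.7680
  age 6: 0.570 × 250 = 142.5000
  age 7: 0.481 × 306 = 147.1860
  age 8: 0.444 × 200 = 88.8000
  age 9: 0.352 × 123 = 43.2960
  age 10: 0.253 × 401 = 101.4530
R₀ = 341.1850 + 282.7680 + 142.5000 + 147.1860 + 88.8000 + 43.2960 + 101.4530 = 1147.1880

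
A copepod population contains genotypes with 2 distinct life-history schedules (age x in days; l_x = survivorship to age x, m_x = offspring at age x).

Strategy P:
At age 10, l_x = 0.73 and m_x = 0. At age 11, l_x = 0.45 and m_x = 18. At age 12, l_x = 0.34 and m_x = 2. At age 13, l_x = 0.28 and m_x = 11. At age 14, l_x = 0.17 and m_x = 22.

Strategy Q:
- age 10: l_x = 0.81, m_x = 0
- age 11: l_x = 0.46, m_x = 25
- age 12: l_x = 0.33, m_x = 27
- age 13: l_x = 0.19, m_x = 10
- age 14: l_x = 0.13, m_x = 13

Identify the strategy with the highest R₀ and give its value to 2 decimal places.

24.00

Strategy P: R₀ = 0.73×0 + 0.45×18 + 0.34×2 + 0.28×11 + 0.17×22 = 15.6000
Strategy Q: R₀ = 0.81×0 + 0.46×25 + 0.33×27 + 0.19×10 + 0.13×13 = 24.0000
Highest R₀: strategy Q with 24.0000.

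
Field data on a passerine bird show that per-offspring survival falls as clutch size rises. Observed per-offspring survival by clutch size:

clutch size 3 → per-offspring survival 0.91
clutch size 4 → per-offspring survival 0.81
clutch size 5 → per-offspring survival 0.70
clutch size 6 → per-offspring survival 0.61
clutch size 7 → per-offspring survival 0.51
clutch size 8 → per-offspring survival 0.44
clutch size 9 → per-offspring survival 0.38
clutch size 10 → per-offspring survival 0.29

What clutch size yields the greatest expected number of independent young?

Expected independent young = c × s(c):
  c=3: 3 × 0.91 = 2.730
  c=4: 4 × 0.81 = 3.240
  c=5: 5 × 0.70 = 3.500
  c=6: 6 × 0.61 = 3.660
  c=7: 7 × 0.51 = 3.570
  c=8: 8 × 0.44 = 3.520
  c=9: 9 × 0.38 = 3.420
  c=10: 10 × 0.29 = 2.900
Maximum at c = 6 (3.660 independent young).

6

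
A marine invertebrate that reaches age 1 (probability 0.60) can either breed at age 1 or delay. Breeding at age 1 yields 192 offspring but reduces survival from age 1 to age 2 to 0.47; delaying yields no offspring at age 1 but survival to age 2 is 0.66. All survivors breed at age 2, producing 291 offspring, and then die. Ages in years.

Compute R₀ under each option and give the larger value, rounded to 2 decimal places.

197.26

breed at age 1: R₀ = 0.60 × (192 + 0.47 × 291) = 0.60 × 328.7700 = 197.2620
delay to age 2: R₀ = 0.60 × (0.66 × 291) = 0.60 × 192.0600 = 115.2360
Higher: breed at age 1 (197.2620).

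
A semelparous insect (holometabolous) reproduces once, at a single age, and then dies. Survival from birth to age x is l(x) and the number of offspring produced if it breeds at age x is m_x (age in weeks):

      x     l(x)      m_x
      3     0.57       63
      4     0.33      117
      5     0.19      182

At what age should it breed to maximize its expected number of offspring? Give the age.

Expected offspring if breeding at age x = l(x) × m_x:
  age 3: 0.57 × 63 = 35.910
  age 4: 0.33 × 117 = 38.610
  age 5: 0.19 × 182 = 34.580
Maximum at age 4 (38.610).

4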